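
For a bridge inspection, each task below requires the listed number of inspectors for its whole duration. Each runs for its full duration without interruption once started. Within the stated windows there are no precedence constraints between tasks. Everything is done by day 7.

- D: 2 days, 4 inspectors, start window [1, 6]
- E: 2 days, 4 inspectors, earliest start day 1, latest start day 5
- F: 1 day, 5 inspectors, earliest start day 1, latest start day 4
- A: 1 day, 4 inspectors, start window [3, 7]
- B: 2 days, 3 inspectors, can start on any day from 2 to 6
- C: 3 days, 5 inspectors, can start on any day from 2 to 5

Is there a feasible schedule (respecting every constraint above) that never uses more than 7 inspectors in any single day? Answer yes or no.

The minimum achievable peak is 8; 7 < 8, so no feasible schedule stays within the cap.

no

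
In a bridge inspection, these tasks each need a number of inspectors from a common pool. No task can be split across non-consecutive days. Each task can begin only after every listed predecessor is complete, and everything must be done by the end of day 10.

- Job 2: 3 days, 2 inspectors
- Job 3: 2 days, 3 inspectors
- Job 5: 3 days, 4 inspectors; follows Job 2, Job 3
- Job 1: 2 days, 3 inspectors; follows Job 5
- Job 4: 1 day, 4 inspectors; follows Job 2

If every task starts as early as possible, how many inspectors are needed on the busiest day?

8

Early-start schedule: Job 2@1, Job 3@1, Job 5@4, Job 1@7, Job 4@4.
Load per day: day 1: 5, day 2: 5, day 3: 2, day 4: 8, day 5: 4, day 6: 4, day 7: 3, day 8: 3, day 9: 0, day 10: 0.
Peak is 8.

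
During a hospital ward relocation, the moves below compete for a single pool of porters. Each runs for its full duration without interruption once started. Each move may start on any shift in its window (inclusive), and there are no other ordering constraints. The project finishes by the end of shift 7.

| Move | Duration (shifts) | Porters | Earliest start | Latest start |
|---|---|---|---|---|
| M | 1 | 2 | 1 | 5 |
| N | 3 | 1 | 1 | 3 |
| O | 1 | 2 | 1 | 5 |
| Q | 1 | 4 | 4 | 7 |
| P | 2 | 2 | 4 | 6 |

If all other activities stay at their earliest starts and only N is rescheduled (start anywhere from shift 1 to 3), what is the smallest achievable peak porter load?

6

N@1: s1:5  s2:1  s3:1  s4:6  s5:2  s6:0  s7:0 → peak 6
N@2: s1:4  s2:1  s3:1  s4:7  s5:2  s6:0  s7:0 → peak 7
N@3: s1:4  s2:0  s3:1  s4:7  s5:3  s6:0  s7:0 → peak 7
Best is N@1, peak 6.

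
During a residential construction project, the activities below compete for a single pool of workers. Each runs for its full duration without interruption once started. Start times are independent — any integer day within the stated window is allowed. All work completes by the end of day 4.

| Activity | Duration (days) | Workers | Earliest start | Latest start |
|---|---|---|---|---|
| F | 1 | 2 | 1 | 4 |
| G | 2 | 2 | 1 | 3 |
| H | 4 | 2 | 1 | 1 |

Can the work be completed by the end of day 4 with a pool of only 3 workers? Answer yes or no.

Total worker-days = 14; over 4 days the average is 14/4 > 3, so some day must exceed 3.

no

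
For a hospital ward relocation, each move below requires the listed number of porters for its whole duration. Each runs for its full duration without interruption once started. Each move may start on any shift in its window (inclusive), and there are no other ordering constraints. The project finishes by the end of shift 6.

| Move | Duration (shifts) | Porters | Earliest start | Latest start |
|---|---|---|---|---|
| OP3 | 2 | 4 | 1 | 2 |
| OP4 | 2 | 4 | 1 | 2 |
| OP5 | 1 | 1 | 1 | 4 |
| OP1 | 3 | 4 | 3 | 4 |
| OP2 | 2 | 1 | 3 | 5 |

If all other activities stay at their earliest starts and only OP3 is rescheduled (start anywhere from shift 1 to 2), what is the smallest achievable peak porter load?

OP3@1: s1:9  s2:8  s3:5  s4:5  s5:4  s6:0 → peak 9
OP3@2: s1:5  s2:8  s3:9  s4:5  s5:4  s6:0 → peak 9
Best is OP3@1, peak 9.

9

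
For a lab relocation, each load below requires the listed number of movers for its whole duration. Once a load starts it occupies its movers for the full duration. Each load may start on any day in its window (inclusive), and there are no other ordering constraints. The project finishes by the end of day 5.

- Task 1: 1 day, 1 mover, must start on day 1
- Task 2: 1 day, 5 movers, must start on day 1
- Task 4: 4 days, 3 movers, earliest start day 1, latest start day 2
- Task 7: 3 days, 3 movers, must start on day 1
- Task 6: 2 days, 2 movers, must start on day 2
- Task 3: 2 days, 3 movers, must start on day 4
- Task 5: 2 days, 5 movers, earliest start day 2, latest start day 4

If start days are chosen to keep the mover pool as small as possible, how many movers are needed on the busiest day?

Early-start (Task 1@1, Task 2@1, Task 4@1, Task 7@1, Task 6@2, Task 3@4, Task 5@2) gives peak 13: d1:12  d2:13  d3:13  d4:6  d5:3.
Shift Task 4→2, Task 5→4.
Schedule Task 1@1, Task 2@1, Task 4@2, Task 7@1, Task 6@2, Task 3@4, Task 5@4: d1:9  d2:8  d3:8  d4:11  d5:11 — peak 11.
No arrangement of the 6 feasible schedules does better.

11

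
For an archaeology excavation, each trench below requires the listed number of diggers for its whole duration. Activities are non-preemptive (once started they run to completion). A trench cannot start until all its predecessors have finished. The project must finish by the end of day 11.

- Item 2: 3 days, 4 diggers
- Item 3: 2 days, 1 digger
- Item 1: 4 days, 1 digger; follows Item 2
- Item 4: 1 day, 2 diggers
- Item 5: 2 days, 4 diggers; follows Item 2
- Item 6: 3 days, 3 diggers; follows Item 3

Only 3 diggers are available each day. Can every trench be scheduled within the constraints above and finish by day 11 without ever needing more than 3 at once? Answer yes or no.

Total digger-days = 37; over 11 days the average is 37/11 > 3, so some day must exceed 3.

no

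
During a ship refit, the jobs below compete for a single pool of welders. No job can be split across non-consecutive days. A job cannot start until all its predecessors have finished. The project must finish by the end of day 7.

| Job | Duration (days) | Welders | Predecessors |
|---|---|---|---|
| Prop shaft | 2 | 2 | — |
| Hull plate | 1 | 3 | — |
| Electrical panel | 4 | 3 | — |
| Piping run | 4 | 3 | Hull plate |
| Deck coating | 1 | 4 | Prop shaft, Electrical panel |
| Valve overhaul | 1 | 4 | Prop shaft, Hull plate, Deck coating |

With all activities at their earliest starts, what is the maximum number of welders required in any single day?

Early-start schedule: Prop shaft@1, Hull plate@1, Electrical panel@1, Piping run@2, Deck coating@5, Valve overhaul@6.
Load per day: day 1: 8, day 2: 8, day 3: 6, day 4: 6, day 5: 7, day 6: 4, day 7: 0.
Peak is 8.

8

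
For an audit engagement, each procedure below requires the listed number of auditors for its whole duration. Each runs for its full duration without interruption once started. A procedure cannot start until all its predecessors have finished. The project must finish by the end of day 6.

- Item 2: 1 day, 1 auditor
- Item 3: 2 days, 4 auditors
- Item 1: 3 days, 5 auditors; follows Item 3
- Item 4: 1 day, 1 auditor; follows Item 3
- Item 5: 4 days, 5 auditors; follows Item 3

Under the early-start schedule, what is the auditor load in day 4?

10

At early start, day 4 has: Item 1, Item 5.
Demand: 5 + 5 = 10.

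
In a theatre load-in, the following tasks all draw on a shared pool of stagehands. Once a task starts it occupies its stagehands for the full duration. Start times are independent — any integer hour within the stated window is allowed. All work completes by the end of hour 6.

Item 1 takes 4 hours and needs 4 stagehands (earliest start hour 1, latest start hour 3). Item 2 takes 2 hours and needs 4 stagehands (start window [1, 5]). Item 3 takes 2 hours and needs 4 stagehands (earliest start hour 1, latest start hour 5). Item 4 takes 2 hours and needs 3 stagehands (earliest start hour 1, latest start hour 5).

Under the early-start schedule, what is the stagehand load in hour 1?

At early start, hour 1 has: Item 1, Item 2, Item 3, Item 4.
Demand: 4 + 4 + 4 + 3 = 15.

15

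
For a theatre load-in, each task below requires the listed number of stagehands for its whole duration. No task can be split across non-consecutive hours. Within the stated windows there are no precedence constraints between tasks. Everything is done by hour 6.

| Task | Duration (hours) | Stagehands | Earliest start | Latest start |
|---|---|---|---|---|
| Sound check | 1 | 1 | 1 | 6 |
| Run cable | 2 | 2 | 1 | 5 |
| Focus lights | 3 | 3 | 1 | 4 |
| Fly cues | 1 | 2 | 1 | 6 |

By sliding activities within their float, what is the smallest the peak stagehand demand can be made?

Early-start (Sound check@1, Run cable@1, Focus lights@1, Fly cues@1) gives peak 8: h1:8  h2:5  h3:3  h4:0  h5:0  h6:0.
Shift Focus lights→3, Fly cues→6.
Schedule Sound check@1, Run cable@1, Focus lights@3, Fly cues@6: h1:3  h2:2  h3:3  h4:3  h5:3  h6:2 — peak 3.
Total stagehand-hours = 16 over 6 hours ⇒ peak ≥ ⌈16/6⌉ = 3, so 3 is optimal.

3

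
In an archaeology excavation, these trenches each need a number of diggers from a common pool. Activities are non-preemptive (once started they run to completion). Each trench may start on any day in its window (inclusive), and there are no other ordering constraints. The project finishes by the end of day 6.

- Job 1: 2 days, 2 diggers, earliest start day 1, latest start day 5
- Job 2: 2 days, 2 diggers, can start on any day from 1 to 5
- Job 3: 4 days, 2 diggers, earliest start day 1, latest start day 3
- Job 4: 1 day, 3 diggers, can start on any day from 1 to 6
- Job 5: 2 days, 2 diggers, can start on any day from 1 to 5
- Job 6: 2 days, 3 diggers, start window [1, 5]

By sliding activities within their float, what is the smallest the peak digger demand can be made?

6

Early-start (Job 1@1, Job 2@1, Job 3@1, Job 4@1, Job 5@1, Job 6@1) gives peak 14: d1:14  d2:11  d3:2  d4:2  d5:0  d6:0.
Shift Job 4→3, Job 5→4, Job 6→5.
Schedule Job 1@1, Job 2@1, Job 3@1, Job 4@3, Job 5@4, Job 6@5: d1:6  d2:6  d3:5  d4:4  d5:5  d6:3 — peak 6.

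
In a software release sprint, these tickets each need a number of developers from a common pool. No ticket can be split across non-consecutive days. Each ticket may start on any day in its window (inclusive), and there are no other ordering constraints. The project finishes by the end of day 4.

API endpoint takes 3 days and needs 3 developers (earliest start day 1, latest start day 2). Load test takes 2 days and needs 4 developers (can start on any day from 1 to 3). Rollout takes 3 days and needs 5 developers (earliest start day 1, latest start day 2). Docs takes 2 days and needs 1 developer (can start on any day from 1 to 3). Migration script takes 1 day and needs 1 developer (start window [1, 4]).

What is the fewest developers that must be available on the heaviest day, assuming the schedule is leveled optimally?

12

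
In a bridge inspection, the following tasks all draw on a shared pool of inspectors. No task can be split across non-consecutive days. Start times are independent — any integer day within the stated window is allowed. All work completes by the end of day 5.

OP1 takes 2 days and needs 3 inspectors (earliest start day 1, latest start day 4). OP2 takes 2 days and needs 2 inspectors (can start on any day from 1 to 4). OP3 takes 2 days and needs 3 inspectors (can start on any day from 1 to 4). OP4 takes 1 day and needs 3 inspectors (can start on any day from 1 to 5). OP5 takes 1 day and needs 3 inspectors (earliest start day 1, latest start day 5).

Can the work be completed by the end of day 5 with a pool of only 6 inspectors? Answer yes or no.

yes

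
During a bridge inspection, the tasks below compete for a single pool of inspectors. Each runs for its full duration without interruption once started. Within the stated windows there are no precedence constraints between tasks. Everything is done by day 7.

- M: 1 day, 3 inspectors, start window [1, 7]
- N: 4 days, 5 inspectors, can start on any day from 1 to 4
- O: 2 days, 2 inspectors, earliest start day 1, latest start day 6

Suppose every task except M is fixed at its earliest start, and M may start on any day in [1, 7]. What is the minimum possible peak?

7

M@1: d1:10  d2:7  d3:5  d4:5  d5:0  d6:0  d7:0 → peak 10
M@2: d1:7  d2:10  d3:5  d4:5  d5:0  d6:0  d7:0 → peak 10
M@3: d1:7  d2:7  d3:8  d4:5  d5:0  d6:0  d7:0 → peak 8
M@4: d1:7  d2:7  d3:5  d4:8  d5:0  d6:0  d7:0 → peak 8
M@5: d1:7  d2:7  d3:5  d4:5  d5:3  d6:0  d7:0 → peak 7
M@6: d1:7  d2:7  d3:5  d4:5  d5:0  d6:3  d7:0 → peak 7
M@7: d1:7  d2:7  d3:5  d4:5  d5:0  d6:0  d7:3 → peak 7
Best is M@5, peak 7.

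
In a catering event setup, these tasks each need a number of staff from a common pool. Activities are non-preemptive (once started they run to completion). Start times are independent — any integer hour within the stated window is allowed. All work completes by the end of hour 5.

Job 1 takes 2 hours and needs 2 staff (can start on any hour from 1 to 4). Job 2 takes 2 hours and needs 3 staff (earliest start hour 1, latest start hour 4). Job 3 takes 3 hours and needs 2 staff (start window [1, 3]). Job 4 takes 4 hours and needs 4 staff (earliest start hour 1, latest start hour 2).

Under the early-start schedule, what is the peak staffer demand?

11

Early-start schedule: Job 1@1, Job 2@1, Job 3@1, Job 4@1.
Load per hour: hour 1: 11, hour 2: 11, hour 3: 6, hour 4: 4, hour 5: 0.
Peak is 11.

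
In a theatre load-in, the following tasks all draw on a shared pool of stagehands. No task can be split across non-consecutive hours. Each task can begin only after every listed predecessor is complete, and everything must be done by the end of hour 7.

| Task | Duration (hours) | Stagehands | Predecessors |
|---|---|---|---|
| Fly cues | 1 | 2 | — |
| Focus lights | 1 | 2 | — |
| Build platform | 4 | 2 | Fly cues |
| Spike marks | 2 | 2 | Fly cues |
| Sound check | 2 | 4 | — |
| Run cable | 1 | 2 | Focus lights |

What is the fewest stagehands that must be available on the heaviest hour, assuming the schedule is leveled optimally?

Early-start (Fly cues@1, Focus lights@1, Build platform@2, Spike marks@2, Sound check@1, Run cable@2) gives peak 10: h1:8  h2:10  h3:4  h4:2  h5:2  h6:0  h7:0.
Shift Sound check→6, Run cable→4.
Schedule Fly cues@1, Focus lights@1, Build platform@2, Spike marks@2, Sound check@6, Run cable@4: h1:4  h2:4  h3:4  h4:4  h5:2  h6:4  h7:4 — peak 4.
Total stagehand-hours = 26 over 7 hours ⇒ peak ≥ ⌈26/7⌉ = 4, so 4 is optimal.

4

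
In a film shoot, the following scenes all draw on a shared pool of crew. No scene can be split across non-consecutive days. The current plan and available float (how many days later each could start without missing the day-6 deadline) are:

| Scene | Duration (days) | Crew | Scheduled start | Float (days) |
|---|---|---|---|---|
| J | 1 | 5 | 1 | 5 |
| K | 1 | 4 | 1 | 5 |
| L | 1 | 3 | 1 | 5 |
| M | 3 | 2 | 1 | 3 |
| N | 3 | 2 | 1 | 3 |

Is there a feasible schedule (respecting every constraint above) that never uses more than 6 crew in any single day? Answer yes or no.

Schedule J@1, K@2, L@3, M@3, N@4: d1:5  d2:4  d3:5  d4:4  d5:4  d6:2 — peak 5 ≤ 6.

yes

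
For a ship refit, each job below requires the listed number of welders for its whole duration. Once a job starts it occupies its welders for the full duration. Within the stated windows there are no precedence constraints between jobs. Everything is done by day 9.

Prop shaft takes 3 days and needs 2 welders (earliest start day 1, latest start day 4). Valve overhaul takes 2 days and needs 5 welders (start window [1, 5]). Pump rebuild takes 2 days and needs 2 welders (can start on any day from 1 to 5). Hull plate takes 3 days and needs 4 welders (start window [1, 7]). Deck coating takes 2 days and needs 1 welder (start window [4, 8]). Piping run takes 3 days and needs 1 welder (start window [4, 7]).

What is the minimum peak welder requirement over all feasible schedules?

5

Early-start (Prop shaft@1, Valve overhaul@1, Pump rebuild@1, Hull plate@1, Deck coating@4, Piping run@4) gives peak 13: d1:13  d2:13  d3:6  d4:2  d5:2  d6:1  d7:0  d8:0  d9:0.
Shift Prop shaft→3, Pump rebuild→3, Hull plate→6, Piping run→5.
Schedule Prop shaft@3, Valve overhaul@1, Pump rebuild@3, Hull plate@6, Deck coating@4, Piping run@5: d1:5  d2:5  d3:4  d4:5  d5:4  d6:5  d7:5  d8:4  d9:0 — peak 5.
Total welder-days = 37 over 9 days ⇒ peak ≥ ⌈37/9⌉ = 5, so 5 is optimal.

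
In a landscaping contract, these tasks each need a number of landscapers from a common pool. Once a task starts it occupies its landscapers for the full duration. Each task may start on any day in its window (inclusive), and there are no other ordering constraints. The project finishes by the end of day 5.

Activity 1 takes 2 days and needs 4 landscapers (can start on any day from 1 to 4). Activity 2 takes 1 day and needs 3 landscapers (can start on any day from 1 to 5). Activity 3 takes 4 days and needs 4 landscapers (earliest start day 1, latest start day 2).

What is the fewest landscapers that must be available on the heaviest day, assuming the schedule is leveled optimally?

8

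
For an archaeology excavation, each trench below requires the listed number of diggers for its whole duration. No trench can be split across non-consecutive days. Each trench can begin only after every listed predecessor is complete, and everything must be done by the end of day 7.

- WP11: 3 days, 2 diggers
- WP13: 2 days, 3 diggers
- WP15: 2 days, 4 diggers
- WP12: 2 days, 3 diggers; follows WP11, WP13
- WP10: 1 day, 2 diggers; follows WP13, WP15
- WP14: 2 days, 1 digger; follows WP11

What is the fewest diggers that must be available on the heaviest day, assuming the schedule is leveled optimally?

Early-start (WP11@1, WP13@1, WP15@1, WP12@4, WP10@3, WP14@4) gives peak 9: d1:9  d2:9  d3:4  d4:4  d5:4  d6:0  d7:0.
Shift WP15→4, WP12→6, WP10→6.
Schedule WP11@1, WP13@1, WP15@4, WP12@6, WP10@6, WP14@4: d1:5  d2:5  d3:2  d4:5  d5:5  d6:5  d7:3 — peak 5.
Total digger-days = 30 over 7 days ⇒ peak ≥ ⌈30/7⌉ = 5, so 5 is optimal.

5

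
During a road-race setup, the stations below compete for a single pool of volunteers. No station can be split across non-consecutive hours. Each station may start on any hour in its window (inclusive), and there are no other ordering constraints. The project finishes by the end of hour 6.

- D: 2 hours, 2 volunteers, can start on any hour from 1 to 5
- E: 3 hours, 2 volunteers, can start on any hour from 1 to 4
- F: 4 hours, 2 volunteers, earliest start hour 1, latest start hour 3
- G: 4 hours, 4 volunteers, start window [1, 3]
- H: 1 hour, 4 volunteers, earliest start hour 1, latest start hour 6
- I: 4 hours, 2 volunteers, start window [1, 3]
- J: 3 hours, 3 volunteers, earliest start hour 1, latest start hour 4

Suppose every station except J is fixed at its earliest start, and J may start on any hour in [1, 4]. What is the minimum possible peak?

16

J@1: h1:19  h2:15  h3:13  h4:8  h5:0  h6:0 → peak 19
J@2: h1:16  h2:15  h3:13  h4:11  h5:0  h6:0 → peak 16
J@3: h1:16  h2:12  h3:13  h4:11  h5:3  h6:0 → peak 16
J@4: h1:16  h2:12  h3:10  h4:11  h5:3  h6:3 → peak 16
Best is J@2, peak 16.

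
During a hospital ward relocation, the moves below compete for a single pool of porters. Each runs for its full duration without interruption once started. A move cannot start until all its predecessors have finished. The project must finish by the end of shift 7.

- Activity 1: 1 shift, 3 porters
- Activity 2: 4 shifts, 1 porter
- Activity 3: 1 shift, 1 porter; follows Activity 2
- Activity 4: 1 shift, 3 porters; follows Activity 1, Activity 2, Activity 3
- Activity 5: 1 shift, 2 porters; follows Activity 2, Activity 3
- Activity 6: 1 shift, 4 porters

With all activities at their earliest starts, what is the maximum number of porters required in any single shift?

Early-start schedule: Activity 1@1, Activity 2@1, Activity 3@5, Activity 4@6, Activity 5@6, Activity 6@1.
Load per shift: shift 1: 8, shift 2: 1, shift 3: 1, shift 4: 1, shift 5: 1, shift 6: 5, shift 7: 0.
Peak is 8.

8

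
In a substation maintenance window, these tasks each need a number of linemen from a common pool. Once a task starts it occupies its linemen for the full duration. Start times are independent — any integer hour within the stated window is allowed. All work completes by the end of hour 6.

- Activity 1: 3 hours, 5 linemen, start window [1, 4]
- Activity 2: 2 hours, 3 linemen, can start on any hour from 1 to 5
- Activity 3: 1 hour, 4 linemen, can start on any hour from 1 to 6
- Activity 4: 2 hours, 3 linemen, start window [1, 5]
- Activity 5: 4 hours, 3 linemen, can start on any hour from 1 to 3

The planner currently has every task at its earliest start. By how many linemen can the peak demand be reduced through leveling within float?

10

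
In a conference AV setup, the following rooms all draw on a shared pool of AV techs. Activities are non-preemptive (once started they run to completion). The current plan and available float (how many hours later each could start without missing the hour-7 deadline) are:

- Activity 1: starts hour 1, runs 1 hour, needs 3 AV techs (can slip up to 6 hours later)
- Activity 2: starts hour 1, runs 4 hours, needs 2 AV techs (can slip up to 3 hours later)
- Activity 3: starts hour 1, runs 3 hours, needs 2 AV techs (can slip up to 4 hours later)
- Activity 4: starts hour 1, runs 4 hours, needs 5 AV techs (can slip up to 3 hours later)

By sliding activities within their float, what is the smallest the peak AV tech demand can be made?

7

Early-start (Activity 1@1, Activity 2@1, Activity 3@1, Activity 4@1) gives peak 12: h1:12  h2:9  h3:9  h4:7  h5:0  h6:0  h7:0.
Shift Activity 4→4.
Schedule Activity 1@1, Activity 2@1, Activity 3@1, Activity 4@4: h1:7  h2:4  h3:4  h4:7  h5:5  h6:5  h7:5 — peak 7.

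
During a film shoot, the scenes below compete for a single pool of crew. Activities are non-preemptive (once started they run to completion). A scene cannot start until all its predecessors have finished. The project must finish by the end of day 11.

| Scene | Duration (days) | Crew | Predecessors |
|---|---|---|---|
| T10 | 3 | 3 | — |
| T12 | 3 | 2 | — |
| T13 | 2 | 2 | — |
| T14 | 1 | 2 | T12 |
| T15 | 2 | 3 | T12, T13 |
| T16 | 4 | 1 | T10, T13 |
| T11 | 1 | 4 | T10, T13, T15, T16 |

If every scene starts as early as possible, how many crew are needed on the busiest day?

7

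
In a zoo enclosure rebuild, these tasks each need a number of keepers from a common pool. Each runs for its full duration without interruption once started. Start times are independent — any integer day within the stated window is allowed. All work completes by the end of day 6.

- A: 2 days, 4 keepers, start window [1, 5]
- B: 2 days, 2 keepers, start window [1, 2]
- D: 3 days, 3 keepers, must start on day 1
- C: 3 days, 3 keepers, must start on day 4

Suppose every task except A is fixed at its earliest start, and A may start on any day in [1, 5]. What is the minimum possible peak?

7

A@1: d1:9  d2:9  d3:3  d4:3  d5:3  d6:3 → peak 9
A@2: d1:5  d2:9  d3:7  d4:3  d5:3  d6:3 → peak 9
A@3: d1:5  d2:5  d3:7  d4:7  d5:3  d6:3 → peak 7
A@4: d1:5  d2:5  d3:3  d4:7  d5:7  d6:3 → peak 7
A@5: d1:5  d2:5  d3:3  d4:3  d5:7  d6:7 → peak 7
Best is A@3, peak 7.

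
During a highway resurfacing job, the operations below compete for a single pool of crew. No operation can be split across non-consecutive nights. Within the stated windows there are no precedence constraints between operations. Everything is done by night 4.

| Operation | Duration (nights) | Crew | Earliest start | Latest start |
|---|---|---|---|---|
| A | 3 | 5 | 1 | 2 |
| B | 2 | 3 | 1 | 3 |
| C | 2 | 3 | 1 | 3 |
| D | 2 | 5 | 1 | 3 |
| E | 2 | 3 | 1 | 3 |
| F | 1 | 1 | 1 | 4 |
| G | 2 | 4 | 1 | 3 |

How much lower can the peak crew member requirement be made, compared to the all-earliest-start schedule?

10

Early-start peak: n1:24  n2:23  n3:5  n4:0 ⇒ 24.
Leveled (A@1, B@1, C@1, D@3, E@1, F@4, G@3): n1:14  n2:14  n3:14  n4:10 ⇒ 14.
Reduction 24 − 14 = 10.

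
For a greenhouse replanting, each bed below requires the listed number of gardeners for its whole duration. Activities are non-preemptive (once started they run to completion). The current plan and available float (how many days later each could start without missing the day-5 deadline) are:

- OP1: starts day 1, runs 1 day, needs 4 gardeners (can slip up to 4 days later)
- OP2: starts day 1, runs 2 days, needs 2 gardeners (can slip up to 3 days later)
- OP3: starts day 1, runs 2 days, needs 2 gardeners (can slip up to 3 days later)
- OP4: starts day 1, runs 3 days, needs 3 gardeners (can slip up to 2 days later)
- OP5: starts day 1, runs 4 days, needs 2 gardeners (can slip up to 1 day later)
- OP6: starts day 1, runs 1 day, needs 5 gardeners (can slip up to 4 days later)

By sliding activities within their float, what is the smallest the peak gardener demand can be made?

Early-start (OP1@1, OP2@1, OP3@1, OP4@1, OP5@1, OP6@1) gives peak 18: d1:18  d2:9  d3:5  d4:2  d5:0.
Shift OP3→3, OP4→2, OP5→2, OP6→5.
Schedule OP1@1, OP2@1, OP3@3, OP4@2, OP5@2, OP6@5: d1:6  d2:7  d3:7  d4:7  d5:7 — peak 7.
Total gardener-days = 34 over 5 days ⇒ peak ≥ ⌈34/5⌉ = 7, so 7 is optimal.

7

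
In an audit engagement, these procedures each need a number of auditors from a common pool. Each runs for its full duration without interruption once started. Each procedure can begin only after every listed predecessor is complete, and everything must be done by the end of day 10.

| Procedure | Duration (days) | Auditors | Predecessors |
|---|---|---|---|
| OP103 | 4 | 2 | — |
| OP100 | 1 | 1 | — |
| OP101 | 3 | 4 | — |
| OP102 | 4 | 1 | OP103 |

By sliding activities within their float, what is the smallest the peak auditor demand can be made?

Early-start (OP103@1, OP100@1, OP101@1, OP102@5) gives peak 7: d1:7  d2:6  d3:6  d4:2  d5:1  d6:1  d7:1  d8:1  d9:0  d10:0.
Shift OP101→5.
Schedule OP103@1, OP100@1, OP101@5, OP102@5: d1:3  d2:2  d3:2  d4:2  d5:5  d6:5  d7:5  d8:1  d9:0  d10:0 — peak 5.

5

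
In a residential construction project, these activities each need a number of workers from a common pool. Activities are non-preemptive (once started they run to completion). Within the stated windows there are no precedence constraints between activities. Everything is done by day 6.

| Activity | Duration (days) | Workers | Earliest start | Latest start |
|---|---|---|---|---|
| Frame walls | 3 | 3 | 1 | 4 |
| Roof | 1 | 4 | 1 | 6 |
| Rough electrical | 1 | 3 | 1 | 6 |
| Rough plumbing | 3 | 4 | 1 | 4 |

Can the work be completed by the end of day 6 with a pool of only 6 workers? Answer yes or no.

The minimum achievable peak is 7; 6 < 7, so no feasible schedule stays within the cap.

no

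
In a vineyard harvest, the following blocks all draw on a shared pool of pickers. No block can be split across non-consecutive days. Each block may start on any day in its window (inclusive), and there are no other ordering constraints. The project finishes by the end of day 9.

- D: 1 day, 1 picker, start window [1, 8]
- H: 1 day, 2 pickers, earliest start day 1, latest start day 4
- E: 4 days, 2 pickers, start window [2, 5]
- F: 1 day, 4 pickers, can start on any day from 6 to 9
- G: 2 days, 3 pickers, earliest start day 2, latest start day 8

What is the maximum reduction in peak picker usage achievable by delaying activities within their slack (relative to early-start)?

1

Early-start peak: d1:3  d2:5  d3:5  d4:2  d5:2  d6:4  d7:0  d8:0  d9:0 ⇒ 5.
Leveled (D@1, H@1, E@2, F@6, G@7): d1:3  d2:2  d3:2  d4:2  d5:2  d6:4  d7:3  d8:3  d9:0 ⇒ 4.
Reduction 5 − 4 = 1.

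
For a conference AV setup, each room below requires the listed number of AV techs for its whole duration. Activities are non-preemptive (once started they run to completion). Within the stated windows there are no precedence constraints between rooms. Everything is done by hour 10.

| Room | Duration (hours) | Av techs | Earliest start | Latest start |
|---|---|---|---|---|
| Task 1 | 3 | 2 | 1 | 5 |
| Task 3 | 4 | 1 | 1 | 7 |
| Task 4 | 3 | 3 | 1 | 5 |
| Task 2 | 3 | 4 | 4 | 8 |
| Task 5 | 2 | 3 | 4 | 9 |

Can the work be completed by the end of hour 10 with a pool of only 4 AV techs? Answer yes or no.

no

The minimum achievable peak is 5; 4 < 5, so no feasible schedule stays within the cap.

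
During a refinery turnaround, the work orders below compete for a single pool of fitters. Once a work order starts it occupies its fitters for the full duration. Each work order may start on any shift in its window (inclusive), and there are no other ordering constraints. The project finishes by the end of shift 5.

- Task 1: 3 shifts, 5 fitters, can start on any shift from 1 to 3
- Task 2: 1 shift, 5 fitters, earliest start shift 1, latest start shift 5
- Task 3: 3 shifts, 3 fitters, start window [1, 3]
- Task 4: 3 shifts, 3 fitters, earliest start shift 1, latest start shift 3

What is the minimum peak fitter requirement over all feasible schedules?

11

Early-start (Task 1@1, Task 2@1, Task 3@1, Task 4@1) gives peak 16: s1:16  s2:11  s3:11  s4:0  s5:0.
Shift Task 3→2, Task 4→2.
Schedule Task 1@1, Task 2@1, Task 3@2, Task 4@2: s1:10  s2:11  s3:11  s4:6  s5:0 — peak 11.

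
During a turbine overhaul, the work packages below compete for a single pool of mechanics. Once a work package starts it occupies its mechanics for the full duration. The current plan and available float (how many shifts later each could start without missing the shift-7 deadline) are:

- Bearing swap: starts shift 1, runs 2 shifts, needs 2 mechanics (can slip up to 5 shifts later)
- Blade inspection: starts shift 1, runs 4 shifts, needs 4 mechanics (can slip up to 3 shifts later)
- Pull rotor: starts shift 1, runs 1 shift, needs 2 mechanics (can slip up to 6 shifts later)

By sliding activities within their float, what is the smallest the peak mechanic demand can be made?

4

Early-start (Bearing swap@1, Blade inspection@1, Pull rotor@1) gives peak 8: s1:8  s2:6  s3:4  s4:4  s5:0  s6:0  s7:0.
Shift Blade inspection→3.
Schedule Bearing swap@1, Blade inspection@3, Pull rotor@1: s1:4  s2:2  s3:4  s4:4  s5:4  s6:4  s7:0 — peak 4.
Total mechanic-shifts = 22 over 7 shifts ⇒ peak ≥ ⌈22/7⌉ = 4, so 4 is optimal.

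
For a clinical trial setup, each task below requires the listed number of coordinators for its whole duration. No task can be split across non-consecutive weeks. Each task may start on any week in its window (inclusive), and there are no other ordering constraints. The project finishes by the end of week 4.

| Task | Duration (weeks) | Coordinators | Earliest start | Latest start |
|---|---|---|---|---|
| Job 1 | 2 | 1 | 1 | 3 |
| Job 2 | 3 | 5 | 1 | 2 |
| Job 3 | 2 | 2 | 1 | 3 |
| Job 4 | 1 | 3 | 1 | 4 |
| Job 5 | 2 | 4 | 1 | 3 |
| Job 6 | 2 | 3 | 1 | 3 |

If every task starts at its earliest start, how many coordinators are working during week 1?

At early start, week 1 has: Job 1, Job 2, Job 3, Job 4, Job 5, Job 6.
Demand: 1 + 5 + 2 + 3 + 4 + 3 = 18.

18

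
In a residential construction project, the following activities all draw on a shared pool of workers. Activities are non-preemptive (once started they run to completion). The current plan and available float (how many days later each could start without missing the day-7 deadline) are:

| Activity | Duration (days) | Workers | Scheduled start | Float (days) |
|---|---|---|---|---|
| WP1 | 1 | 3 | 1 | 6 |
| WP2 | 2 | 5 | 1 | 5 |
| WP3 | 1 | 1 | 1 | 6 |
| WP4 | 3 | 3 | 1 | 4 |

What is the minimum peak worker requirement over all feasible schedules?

Early-start (WP1@1, WP2@1, WP3@1, WP4@1) gives peak 12: d1:12  d2:8  d3:3  d4:0  d5:0  d6:0  d7:0.
Shift WP2→2, WP4→4.
Schedule WP1@1, WP2@2, WP3@1, WP4@4: d1:4  d2:5  d3:5  d4:3  d5:3  d6:3  d7:0 — peak 5.

5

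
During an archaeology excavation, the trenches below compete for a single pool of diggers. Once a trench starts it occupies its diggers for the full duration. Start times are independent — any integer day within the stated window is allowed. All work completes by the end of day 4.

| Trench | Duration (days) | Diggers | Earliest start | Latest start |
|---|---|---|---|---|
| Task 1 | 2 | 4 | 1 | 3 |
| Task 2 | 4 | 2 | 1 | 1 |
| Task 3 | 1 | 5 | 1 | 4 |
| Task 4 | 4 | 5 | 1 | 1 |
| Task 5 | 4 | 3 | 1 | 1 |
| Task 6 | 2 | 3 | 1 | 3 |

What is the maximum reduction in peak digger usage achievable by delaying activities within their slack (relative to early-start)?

Early-start peak: d1:22  d2:17  d3:10  d4:10 ⇒ 22.
Leveled (Task 1@1, Task 2@1, Task 3@3, Task 4@1, Task 5@1, Task 6@1): d1:17  d2:17  d3:15  d4:10 ⇒ 17.
Reduction 22 − 17 = 5.

5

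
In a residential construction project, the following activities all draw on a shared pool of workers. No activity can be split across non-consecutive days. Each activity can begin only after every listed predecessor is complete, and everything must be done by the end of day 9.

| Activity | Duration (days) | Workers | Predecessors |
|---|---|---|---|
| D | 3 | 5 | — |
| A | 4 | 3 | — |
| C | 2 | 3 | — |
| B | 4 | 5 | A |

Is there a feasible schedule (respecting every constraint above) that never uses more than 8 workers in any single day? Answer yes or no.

yes

Schedule D@1, A@1, C@4, B@5: d1:8  d2:8  d3:8  d4:6  d5:8  d6:5  d7:5  d8:5  d9:0 — peak 8 ≤ 8.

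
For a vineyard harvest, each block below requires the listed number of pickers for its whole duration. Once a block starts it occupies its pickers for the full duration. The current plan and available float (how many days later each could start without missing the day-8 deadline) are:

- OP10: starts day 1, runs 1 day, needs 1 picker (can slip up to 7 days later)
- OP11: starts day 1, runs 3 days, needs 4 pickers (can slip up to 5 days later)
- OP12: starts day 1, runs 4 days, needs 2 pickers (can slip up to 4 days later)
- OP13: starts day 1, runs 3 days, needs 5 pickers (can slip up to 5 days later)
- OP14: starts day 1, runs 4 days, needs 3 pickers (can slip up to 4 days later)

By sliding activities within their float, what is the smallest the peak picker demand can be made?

7

Early-start (OP10@1, OP11@1, OP12@1, OP13@1, OP14@1) gives peak 15: d1:15  d2:14  d3:14  d4:5  d5:0  d6:0  d7:0  d8:0.
Shift OP12→4, OP13→6, OP14→2.
Schedule OP10@1, OP11@1, OP12@4, OP13@6, OP14@2: d1:5  d2:7  d3:7  d4:5  d5:5  d6:7  d7:7  d8:5 — peak 7.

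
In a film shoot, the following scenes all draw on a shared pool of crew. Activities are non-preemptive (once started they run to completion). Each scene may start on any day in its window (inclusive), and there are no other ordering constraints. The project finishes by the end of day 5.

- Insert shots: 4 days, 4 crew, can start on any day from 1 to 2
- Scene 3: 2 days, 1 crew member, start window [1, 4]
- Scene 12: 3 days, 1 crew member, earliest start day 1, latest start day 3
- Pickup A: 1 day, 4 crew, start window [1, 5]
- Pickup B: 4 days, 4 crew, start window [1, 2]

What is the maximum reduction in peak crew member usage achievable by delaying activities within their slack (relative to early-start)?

Early-start peak: d1:14  d2:10  d3:9  d4:8  d5:0 ⇒ 14.
Leveled (Insert shots@1, Scene 3@1, Scene 12@3, Pickup A@1, Pickup B@2): d1:9  d2:9  d3:9  d4:9  d5:5 ⇒ 9.
Reduction 14 − 9 = 5.

5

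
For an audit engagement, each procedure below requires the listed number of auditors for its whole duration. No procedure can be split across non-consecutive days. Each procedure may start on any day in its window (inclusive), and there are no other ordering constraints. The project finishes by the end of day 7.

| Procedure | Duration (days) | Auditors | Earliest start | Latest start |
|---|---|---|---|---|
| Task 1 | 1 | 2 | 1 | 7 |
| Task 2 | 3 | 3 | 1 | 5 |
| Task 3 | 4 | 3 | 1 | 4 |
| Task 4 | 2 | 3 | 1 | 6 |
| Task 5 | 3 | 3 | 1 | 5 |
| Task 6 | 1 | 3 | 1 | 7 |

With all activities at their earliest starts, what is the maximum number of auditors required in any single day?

17

Early-start schedule: Task 1@1, Task 2@1, Task 3@1, Task 4@1, Task 5@1, Task 6@1.
Load per day: day 1: 17, day 2: 12, day 3: 9, day 4: 3, day 5: 0, day 6: 0, day 7: 0.
Peak is 17.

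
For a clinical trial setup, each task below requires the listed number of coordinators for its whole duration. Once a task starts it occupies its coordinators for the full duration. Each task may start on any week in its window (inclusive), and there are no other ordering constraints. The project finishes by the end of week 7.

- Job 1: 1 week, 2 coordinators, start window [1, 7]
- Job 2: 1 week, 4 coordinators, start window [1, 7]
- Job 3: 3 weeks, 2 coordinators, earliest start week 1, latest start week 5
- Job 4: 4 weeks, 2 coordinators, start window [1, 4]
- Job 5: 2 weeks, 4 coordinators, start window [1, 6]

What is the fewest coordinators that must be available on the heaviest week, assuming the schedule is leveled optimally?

Early-start (Job 1@1, Job 2@1, Job 3@1, Job 4@1, Job 5@1) gives peak 14: w1:14  w2:8  w3:4  w4:2  w5:0  w6:0  w7:0.
Shift Job 2→5, Job 3→2, Job 5→6.
Schedule Job 1@1, Job 2@5, Job 3@2, Job 4@1, Job 5@6: w1:4  w2:4  w3:4  w4:4  w5:4  w6:4  w7:4 — peak 4.
Total coordinator-weeks = 28 over 7 weeks ⇒ peak ≥ ⌈28/7⌉ = 4, so 4 is optimal.

4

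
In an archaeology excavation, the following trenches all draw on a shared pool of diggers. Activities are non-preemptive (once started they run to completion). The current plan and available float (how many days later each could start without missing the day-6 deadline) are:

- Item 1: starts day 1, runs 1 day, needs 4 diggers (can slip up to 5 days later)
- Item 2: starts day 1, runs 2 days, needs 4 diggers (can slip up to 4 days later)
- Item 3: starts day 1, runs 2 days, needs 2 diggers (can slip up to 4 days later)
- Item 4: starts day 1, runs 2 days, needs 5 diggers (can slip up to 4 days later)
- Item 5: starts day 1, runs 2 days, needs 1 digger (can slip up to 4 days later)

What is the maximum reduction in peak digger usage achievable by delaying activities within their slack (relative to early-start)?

10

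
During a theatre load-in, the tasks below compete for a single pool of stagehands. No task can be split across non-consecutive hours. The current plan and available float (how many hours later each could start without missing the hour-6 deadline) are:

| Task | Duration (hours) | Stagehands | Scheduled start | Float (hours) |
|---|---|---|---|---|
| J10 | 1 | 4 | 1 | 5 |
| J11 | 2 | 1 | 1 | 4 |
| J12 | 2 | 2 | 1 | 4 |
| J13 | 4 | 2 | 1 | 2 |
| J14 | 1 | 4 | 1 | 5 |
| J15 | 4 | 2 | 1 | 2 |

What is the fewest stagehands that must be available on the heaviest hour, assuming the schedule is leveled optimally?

6

Early-start (J10@1, J11@1, J12@1, J13@1, J14@1, J15@1) gives peak 15: h1:15  h2:7  h3:4  h4:4  h5:0  h6:0.
Shift J12→2, J13→2, J14→6, J15→3.
Schedule J10@1, J11@1, J12@2, J13@2, J14@6, J15@3: h1:5  h2:5  h3:6  h4:4  h5:4  h6:6 — peak 6.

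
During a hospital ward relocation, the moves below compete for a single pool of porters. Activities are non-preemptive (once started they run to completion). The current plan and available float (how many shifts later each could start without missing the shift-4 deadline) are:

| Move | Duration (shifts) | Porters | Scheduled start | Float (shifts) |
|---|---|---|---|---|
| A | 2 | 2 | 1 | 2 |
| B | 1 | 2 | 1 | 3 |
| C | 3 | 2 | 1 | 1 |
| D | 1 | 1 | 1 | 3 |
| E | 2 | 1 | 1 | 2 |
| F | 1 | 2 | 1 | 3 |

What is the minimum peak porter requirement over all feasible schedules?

Early-start (A@1, B@1, C@1, D@1, E@1, F@1) gives peak 10: s1:10  s2:5  s3:2  s4:0.
Shift C→2, E→2, F→3.
Schedule A@1, B@1, C@2, D@1, E@2, F@3: s1:5  s2:5  s3:5  s4:2 — peak 5.
Total porter-shifts = 17 over 4 shifts ⇒ peak ≥ ⌈17/4⌉ = 5, so 5 is optimal.

5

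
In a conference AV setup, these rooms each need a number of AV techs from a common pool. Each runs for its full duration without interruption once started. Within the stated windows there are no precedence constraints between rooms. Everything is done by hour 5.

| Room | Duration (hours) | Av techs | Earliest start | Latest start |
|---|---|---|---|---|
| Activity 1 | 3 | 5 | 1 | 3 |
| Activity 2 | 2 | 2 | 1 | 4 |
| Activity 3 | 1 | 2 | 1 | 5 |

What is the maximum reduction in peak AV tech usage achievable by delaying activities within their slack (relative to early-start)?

4

Early-start peak: h1:9  h2:7  h3:5  h4:0  h5:0 ⇒ 9.
Leveled (Activity 1@1, Activity 2@4, Activity 3@4): h1:5  h2:5  h3:5  h4:4  h5:2 ⇒ 5.
Reduction 9 − 5 = 4.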